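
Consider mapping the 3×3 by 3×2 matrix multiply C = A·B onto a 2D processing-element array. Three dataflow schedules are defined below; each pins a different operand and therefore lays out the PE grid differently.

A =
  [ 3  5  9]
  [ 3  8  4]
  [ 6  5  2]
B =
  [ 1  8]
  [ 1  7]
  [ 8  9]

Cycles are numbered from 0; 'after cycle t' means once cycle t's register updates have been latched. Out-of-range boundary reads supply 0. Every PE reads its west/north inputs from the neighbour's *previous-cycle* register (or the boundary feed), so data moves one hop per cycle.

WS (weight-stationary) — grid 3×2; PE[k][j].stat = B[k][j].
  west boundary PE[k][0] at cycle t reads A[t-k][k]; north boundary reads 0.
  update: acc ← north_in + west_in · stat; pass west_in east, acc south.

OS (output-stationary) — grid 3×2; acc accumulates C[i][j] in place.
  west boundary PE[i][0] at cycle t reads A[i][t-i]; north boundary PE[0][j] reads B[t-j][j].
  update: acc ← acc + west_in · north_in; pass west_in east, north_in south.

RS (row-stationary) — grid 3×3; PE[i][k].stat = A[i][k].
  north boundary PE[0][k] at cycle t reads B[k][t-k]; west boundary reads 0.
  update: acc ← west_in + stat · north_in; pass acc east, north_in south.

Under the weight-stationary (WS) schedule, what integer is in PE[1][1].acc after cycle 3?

Tracing WS — 3×2 array, target PE[1][1]:
  @0  [0,1]  acc 0  |  →0  ↓0
  @0  [1,0]  acc 0  |  →0  ↓0
  @0  [1,1]  acc 0  |  →0  ↓0
  @1  [0,1]  acc 24  |  →3  ↓24
  @1  [1,0]  acc 8  |  →5  ↓8
  @1  [1,1]  acc 0  |  →0  ↓0
  @2  [0,1]  acc 24  |  →3  ↓24
  @2  [1,0]  acc 11  |  →8  ↓11
  @2  [1,1]  acc 59  |  →5  ↓59
  @3  [0,1]  acc 48  |  →6  ↓48
  @3  [1,0]  acc 11  |  →5  ↓11
  @3  [1,1]  acc 80  |  →8  ↓80

PE[1][1].acc = 80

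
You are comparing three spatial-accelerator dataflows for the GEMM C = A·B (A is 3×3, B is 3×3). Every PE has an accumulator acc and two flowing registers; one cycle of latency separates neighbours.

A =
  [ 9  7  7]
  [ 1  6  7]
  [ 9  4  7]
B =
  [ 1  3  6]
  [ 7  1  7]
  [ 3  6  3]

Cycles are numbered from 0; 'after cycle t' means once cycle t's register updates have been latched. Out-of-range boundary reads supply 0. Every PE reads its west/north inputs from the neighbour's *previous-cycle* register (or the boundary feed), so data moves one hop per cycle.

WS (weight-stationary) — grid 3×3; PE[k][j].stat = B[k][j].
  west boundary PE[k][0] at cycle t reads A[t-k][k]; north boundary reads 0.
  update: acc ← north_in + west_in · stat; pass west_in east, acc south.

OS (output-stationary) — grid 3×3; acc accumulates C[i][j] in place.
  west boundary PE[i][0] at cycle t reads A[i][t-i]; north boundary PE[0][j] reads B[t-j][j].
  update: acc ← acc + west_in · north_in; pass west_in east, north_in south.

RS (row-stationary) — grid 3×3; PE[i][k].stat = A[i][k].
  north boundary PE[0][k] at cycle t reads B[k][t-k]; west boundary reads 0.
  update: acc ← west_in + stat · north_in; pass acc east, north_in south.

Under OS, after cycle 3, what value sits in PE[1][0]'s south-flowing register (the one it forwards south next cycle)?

register = 3

OS on a 3×3 grid — tracing PE[1][0] and its feeders:
  [0] (0,0) acc=9 (h:9 v:1)
  [0] (1,0) acc=0 (h:0 v:0)
  [1] (0,0) acc=58 (h:7 v:7)
  [1] (1,0) acc=1 (h:1 v:1)
  [2] (0,0) acc=79 (h:7 v:3)
  [2] (1,0) acc=43 (h:6 v:7)
  [3] (0,0) acc=79 (h:0 v:0)
  [3] (1,0) acc=64 (h:7 v:3)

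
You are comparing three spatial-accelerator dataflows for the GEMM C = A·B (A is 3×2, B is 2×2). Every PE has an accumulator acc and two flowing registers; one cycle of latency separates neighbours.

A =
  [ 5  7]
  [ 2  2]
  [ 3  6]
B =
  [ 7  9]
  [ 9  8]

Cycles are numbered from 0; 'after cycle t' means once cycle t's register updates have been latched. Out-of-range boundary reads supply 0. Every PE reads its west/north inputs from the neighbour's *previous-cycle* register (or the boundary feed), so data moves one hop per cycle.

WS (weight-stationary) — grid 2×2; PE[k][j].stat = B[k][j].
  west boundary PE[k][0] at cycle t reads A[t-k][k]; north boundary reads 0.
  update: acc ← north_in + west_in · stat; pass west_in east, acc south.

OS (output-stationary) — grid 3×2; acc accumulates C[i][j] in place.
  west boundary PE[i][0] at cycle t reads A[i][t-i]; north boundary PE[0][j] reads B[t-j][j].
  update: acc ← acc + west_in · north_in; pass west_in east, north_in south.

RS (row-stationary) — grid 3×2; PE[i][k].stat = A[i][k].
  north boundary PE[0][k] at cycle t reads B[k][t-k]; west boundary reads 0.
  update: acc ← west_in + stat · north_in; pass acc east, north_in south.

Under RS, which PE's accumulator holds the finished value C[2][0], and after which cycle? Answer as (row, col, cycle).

(row, col, cycle) = (2, 1, 3)

Under RS, C[2][0] lands at PE[2][1]:
  @0  [2,1]  acc 0  |  →0  ↓0
  @1  [2,1]  acc 0  |  →0  ↓0
  @2  [2,1]  acc 0  |  →0  ↓0
  @3  [2,1]  acc 75  |  →75  ↓9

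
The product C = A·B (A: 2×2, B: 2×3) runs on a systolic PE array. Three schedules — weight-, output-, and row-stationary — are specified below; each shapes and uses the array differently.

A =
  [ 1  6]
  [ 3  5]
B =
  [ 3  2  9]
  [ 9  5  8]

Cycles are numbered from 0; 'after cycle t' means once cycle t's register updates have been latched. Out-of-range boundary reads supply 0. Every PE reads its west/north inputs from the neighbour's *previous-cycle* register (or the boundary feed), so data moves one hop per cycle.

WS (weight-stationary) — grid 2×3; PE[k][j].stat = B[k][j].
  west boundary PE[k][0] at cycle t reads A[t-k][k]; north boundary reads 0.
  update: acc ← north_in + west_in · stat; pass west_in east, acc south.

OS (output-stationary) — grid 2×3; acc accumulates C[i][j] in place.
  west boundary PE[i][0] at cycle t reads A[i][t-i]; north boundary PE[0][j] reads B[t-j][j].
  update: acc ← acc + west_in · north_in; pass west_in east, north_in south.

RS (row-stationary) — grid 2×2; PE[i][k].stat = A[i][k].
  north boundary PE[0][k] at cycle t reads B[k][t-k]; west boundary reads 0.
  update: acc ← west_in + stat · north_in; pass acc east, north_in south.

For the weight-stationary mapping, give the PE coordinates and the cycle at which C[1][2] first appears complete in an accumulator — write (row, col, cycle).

WS — PE[1][2] is where C[1][2] collects:
  cycle 0: PE[1][2] → acc 0, east 0, south 0
  cycle 1: PE[1][2] → acc 0, east 0, south 0
  cycle 2: PE[1][2] → acc 0, east 0, south 0
  cycle 3: PE[1][2] → acc 57, east 6, south 57
  cycle 4: PE[1][2] → acc 67, east 5, south 67

(row, col, cycle) = (1, 2, 4)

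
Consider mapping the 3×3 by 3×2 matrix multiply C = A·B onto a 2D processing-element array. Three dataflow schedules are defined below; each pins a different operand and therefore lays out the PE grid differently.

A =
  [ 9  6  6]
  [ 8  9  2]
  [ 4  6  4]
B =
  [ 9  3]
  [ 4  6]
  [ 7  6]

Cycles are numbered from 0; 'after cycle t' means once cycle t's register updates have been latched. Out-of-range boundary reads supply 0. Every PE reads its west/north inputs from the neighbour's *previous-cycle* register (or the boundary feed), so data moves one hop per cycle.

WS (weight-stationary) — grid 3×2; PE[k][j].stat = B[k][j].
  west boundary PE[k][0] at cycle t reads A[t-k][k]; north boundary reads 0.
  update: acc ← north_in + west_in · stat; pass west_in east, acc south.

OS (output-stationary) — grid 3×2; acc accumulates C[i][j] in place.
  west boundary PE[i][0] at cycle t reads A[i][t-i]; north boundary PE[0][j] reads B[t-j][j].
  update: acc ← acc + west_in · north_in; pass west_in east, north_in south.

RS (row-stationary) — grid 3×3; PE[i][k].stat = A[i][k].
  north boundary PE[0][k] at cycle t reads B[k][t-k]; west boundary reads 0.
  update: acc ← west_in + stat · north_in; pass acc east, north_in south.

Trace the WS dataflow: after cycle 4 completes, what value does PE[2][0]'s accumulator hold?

PE[2][0].acc = 88

WS (3×2). Following PE[2][0] plus its west/north inputs:
  c0 r1c0: 0 / 0 / 0
  c0 r2c0: 0 / 0 / 0
  c1 r1c0: 105 / 6 / 105
  c1 r2c0: 0 / 0 / 0
  c2 r1c0: 108 / 9 / 108
  c2 r2c0: 147 / 6 / 147
  c3 r1c0: 60 / 6 / 60
  c3 r2c0: 122 / 2 / 122
  c4 r1c0: 0 / 0 / 0
  c4 r2c0: 88 / 4 / 88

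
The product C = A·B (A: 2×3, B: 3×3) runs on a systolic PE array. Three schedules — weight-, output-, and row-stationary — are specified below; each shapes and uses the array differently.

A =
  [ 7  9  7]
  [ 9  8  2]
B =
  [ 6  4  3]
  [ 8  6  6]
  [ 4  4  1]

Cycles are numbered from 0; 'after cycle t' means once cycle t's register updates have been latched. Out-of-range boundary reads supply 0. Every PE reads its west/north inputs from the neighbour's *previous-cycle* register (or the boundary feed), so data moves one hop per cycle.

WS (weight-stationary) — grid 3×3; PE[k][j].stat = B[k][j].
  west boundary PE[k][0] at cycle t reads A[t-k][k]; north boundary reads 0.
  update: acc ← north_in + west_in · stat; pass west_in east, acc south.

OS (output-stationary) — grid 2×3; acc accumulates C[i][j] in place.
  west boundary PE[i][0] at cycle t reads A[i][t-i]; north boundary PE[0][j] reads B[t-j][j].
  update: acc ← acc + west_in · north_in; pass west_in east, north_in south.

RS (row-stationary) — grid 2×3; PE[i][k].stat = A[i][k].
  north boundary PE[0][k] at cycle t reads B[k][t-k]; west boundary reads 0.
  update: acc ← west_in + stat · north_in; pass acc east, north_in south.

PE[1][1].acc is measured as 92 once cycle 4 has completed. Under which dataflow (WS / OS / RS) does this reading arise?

— WS: 3×3; PE[1][1] trace:
  0: (1,1).acc=0  regs=<0,0>
  1: (1,1).acc=0  regs=<0,0>
  2: (1,1).acc=82  regs=<9,82>
  3: (1,1).acc=84  regs=<8,84>
  4: (1,1).acc=0  regs=<0,0>
— OS: 2×3; PE[1][1] trace:
  0: (1,1).acc=0  regs=<0,0>
  1: (1,1).acc=0  regs=<0,0>
  2: (1,1).acc=36  regs=<9,4>
  3: (1,1).acc=84  regs=<8,6>
  4: (1,1).acc=92  regs=<2,4>
— RS: 2×3; PE[1][1] trace:
  0: (1,1).acc=0  regs=<0,0>
  1: (1,1).acc=0  regs=<0,0>
  2: (1,1).acc=118  regs=<118,8>
  3: (1,1).acc=84  regs=<84,6>
  4: (1,1).acc=75  regs=<75,6>

dataflow = OS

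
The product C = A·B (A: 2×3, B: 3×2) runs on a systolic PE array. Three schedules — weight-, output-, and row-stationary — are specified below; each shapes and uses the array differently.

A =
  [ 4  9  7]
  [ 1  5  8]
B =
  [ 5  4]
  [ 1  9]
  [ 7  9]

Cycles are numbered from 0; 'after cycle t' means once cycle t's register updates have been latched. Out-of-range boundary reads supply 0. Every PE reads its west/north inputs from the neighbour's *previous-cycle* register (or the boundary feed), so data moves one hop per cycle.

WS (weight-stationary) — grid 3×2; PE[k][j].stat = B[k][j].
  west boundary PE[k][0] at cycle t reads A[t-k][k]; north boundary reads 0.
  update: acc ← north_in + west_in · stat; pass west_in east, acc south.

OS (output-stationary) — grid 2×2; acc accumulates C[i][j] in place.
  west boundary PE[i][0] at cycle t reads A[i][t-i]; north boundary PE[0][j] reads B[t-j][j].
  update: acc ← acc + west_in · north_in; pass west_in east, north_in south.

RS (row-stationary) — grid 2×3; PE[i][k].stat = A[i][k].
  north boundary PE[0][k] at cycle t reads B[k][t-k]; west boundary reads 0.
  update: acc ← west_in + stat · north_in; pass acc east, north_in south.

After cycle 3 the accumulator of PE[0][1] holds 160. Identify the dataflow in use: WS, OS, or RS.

dataflow = OS

Under WS (3×2), PE[0][1]:
  @0  [0,1]  acc 0  |  →0  ↓0
  @1  [0,1]  acc 16  |  →4  ↓16
  @2  [0,1]  acc 4  |  →1  ↓4
  @3  [0,1]  acc 0  |  →0  ↓0
Under OS (2×2), PE[0][1]:
  @0  [0,1]  acc 0  |  →0  ↓0
  @1  [0,1]  acc 16  |  →4  ↓4
  @2  [0,1]  acc 97  |  →9  ↓9
  @3  [0,1]  acc 160  |  →7  ↓9
Under RS (2×3), PE[0][1]:
  @0  [0,1]  acc 0  |  →0  ↓0
  @1  [0,1]  acc 29  |  →29  ↓1
  @2  [0,1]  acc 97  |  →97  ↓9
  @3  [0,1]  acc 0  |  →0  ↓0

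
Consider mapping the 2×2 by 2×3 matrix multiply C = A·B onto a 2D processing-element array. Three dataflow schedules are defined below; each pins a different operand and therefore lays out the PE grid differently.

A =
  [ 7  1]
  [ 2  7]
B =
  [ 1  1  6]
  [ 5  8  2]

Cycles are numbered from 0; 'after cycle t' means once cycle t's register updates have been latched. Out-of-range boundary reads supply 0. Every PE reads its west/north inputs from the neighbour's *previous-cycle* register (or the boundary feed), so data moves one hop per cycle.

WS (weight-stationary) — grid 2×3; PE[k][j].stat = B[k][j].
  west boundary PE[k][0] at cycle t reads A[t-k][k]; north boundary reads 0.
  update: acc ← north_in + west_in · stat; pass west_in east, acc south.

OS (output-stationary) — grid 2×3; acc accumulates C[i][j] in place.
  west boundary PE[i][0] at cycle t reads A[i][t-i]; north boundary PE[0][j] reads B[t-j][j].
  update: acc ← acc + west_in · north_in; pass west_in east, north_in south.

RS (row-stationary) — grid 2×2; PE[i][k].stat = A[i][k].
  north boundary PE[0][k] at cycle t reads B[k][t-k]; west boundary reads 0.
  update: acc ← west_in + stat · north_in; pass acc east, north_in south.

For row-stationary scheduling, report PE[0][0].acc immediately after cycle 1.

PE[0][0].acc = 7

RS 2×2: PE[0][0] cycle-by-cycle (with neighbour feeds):
  [0] (0,0) acc=7 (h:7 v:1)
  [1] (0,0) acc=7 (h:7 v:1)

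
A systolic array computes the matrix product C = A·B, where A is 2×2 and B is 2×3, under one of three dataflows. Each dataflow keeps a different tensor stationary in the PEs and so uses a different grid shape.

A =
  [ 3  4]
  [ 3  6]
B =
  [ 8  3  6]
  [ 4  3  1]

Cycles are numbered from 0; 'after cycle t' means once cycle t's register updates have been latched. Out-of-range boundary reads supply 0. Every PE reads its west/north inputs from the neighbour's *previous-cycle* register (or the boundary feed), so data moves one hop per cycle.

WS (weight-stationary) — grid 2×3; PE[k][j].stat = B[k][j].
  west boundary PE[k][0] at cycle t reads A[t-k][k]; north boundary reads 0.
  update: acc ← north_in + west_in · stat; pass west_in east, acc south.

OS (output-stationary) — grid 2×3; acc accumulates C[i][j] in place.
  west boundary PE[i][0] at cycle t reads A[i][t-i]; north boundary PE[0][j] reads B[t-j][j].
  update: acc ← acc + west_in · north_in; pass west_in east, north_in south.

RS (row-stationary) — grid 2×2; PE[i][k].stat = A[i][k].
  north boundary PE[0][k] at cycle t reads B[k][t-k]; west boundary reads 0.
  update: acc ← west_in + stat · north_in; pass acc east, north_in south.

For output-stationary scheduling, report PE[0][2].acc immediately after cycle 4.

OS on a 2×3 grid — tracing PE[0][2] and its feeders:
  after 0 — PE[0][1] acc=0, pass-E 0, pass-S 0
  after 0 — PE[0][2] acc=0, pass-E 0, pass-S 0
  after 1 — PE[0][1] acc=9, pass-E 3, pass-S 3
  after 1 — PE[0][2] acc=0, pass-E 0, pass-S 0
  after 2 — PE[0][1] acc=21, pass-E 4, pass-S 3
  after 2 — PE[0][2] acc=18, pass-E 3, pass-S 6
  after 3 — PE[0][1] acc=21, pass-E 0, pass-S 0
  after 3 — PE[0][2] acc=22, pass-E 4, pass-S 1
  after 4 — PE[0][1] acc=21, pass-E 0, pass-S 0
  after 4 — PE[0][2] acc=22, pass-E 0, pass-S 0

PE[0][2].acc = 22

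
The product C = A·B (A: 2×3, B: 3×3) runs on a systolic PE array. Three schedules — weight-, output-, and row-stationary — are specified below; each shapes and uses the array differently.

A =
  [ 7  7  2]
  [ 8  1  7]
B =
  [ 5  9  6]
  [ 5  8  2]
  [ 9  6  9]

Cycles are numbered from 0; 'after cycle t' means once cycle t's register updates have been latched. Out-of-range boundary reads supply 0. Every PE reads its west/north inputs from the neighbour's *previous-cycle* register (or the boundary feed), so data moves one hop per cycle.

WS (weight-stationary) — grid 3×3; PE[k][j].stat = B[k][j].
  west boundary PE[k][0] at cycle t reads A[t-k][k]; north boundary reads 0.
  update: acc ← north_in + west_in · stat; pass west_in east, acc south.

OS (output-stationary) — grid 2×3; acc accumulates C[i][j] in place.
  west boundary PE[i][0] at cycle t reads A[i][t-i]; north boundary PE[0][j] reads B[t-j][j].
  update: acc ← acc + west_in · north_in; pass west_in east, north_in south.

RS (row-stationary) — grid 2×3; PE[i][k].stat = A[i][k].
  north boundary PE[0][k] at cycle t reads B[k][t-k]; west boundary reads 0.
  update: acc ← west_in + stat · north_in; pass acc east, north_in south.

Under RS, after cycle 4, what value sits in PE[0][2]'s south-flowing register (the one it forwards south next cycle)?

register = 9

RS on a 2×3 grid — tracing PE[0][2] and its feeders:
  after 0 — PE[0][1] acc=0, pass-E 0, pass-S 0
  after 0 — PE[0][2] acc=0, pass-E 0, pass-S 0
  after 1 — PE[0][1] acc=70, pass-E 70, pass-S 5
  after 1 — PE[0][2] acc=0, pass-E 0, pass-S 0
  after 2 — PE[0][1] acc=119, pass-E 119, pass-S 8
  after 2 — PE[0][2] acc=88, pass-E 88, pass-S 9
  after 3 — PE[0][1] acc=56, pass-E 56, pass-S 2
  after 3 — PE[0][2] acc=131, pass-E 131, pass-S 6
  after 4 — PE[0][1] acc=0, pass-E 0, pass-S 0
  after 4 — PE[0][2] acc=74, pass-E 74, pass-S 9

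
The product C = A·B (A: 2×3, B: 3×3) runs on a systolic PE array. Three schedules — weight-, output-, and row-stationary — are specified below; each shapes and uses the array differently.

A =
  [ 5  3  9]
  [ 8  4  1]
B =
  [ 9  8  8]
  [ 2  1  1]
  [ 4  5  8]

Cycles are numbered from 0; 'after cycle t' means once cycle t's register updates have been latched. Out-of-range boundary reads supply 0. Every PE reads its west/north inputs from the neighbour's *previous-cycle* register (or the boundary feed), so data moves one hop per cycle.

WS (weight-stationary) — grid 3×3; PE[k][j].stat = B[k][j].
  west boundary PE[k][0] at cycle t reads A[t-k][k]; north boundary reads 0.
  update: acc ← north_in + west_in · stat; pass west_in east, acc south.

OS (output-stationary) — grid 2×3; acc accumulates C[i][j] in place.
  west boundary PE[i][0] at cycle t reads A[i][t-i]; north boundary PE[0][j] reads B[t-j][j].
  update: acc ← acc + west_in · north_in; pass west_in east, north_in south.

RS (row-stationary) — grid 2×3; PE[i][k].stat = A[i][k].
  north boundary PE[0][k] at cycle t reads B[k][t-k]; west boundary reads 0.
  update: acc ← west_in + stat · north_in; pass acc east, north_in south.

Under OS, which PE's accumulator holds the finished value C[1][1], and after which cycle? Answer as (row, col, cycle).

Under OS, C[1][1] lands at PE[1][1]:
  0: (1,1).acc=0  regs=<0,0>
  1: (1,1).acc=0  regs=<0,0>
  2: (1,1).acc=64  regs=<8,8>
  3: (1,1).acc=68  regs=<4,1>
  4: (1,1).acc=73  regs=<1,5>

(row, col, cycle) = (1, 1, 4)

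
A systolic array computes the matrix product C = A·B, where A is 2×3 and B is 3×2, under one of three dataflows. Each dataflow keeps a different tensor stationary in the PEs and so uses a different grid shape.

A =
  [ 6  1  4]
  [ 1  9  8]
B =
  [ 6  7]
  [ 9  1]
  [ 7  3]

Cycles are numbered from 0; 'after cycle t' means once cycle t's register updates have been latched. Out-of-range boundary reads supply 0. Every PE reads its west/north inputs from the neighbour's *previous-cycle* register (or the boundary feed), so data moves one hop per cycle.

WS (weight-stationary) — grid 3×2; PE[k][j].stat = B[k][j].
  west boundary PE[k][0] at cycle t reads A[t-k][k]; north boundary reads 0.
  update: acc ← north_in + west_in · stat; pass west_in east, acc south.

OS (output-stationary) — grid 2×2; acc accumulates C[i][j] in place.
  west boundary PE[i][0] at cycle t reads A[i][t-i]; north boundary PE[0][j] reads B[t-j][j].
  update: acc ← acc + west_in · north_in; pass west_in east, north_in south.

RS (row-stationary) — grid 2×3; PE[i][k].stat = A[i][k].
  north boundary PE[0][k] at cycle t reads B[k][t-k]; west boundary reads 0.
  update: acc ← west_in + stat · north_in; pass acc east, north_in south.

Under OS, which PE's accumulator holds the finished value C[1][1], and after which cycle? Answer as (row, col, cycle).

(row, col, cycle) = (1, 1, 4)

OS: C[1][1] accumulates in PE[1][1]:
  @0  [1,1]  acc 0  |  →0  ↓0
  @1  [1,1]  acc 0  |  →0  ↓0
  @2  [1,1]  acc 7  |  →1  ↓7
  @3  [1,1]  acc 16  |  →9  ↓1
  @4  [1,1]  acc 40  |  →8  ↓3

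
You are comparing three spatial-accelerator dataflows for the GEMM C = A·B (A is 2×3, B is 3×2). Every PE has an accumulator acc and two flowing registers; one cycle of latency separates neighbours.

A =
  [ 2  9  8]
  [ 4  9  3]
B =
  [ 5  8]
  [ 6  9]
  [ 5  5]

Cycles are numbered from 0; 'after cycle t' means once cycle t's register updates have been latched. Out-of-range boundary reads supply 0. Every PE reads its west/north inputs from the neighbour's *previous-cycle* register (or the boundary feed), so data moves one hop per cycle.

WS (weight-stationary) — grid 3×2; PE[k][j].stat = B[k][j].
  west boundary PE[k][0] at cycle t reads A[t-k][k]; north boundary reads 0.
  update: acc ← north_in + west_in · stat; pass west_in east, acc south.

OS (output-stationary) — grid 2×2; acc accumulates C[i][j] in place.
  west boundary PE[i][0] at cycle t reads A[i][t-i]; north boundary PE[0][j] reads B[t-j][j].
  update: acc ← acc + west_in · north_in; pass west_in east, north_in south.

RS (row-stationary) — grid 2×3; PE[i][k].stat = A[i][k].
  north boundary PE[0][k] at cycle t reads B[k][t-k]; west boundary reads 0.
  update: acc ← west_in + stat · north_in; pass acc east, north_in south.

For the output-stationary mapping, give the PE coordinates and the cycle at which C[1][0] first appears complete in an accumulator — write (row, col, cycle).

(row, col, cycle) = (1, 0, 3)

Under OS, C[1][0] lands at PE[1][0]:
  @0  [1,0]  acc 0  |  →0  ↓0
  @1  [1,0]  acc 20  |  →4  ↓5
  @2  [1,0]  acc 74  |  →9  ↓6
  @3  [1,0]  acc 89  |  →3  ↓5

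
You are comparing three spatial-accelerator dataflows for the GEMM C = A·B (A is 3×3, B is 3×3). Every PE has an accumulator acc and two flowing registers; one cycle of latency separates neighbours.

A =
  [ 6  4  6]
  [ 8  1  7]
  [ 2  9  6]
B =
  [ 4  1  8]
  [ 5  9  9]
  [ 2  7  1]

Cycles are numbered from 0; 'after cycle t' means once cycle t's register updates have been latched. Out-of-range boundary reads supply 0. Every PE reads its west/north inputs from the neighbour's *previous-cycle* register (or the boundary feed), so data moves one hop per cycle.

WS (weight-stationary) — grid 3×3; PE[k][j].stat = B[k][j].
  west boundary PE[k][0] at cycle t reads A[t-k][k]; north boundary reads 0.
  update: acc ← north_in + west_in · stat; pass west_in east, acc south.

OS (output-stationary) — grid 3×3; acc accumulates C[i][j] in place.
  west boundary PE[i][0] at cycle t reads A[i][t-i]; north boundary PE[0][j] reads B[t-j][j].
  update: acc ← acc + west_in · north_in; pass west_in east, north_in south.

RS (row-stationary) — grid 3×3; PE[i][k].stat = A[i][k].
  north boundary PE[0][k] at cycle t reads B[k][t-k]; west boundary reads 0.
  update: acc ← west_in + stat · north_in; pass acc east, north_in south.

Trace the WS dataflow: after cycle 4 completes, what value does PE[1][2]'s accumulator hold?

WS on a 3×3 grid — tracing PE[1][2] and its feeders:
  c0 r0c2: 0 / 0 / 0
  c0 r1c1: 0 / 0 / 0
  c0 r1c2: 0 / 0 / 0
  c1 r0c2: 0 / 0 / 0
  c1 r1c1: 0 / 0 / 0
  c1 r1c2: 0 / 0 / 0
  c2 r0c2: 48 / 6 / 48
  c2 r1c1: 42 / 4 / 42
  c2 r1c2: 0 / 0 / 0
  c3 r0c2: 64 / 8 / 64
  c3 r1c1: 17 / 1 / 17
  c3 r1c2: 84 / 4 / 84
  c4 r0c2: 16 / 2 / 16
  c4 r1c1: 83 / 9 / 83
  c4 r1c2: 73 / 1 / 73

PE[1][2].acc = 73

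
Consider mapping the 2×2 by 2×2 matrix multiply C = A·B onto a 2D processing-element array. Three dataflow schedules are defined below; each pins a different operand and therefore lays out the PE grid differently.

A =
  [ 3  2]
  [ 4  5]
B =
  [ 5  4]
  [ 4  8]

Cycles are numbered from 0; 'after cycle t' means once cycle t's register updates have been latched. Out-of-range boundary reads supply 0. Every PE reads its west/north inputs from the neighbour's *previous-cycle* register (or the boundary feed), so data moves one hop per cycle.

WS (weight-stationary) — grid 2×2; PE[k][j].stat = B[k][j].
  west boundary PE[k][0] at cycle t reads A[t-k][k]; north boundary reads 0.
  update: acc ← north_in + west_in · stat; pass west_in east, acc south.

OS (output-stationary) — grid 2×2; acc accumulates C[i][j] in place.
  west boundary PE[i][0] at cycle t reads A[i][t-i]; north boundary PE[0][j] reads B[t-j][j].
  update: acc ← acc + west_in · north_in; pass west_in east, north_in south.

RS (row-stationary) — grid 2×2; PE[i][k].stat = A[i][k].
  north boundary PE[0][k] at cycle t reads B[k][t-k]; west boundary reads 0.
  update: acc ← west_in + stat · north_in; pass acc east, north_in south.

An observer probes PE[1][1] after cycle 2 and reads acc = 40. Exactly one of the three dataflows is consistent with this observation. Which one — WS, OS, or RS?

dataflow = RS

WS [2×2] PE[1][1] across cycles:
  step 0 · PE1,1: acc=0; fwd→0 fwd↓0
  step 1 · PE1,1: acc=0; fwd→0 fwd↓0
  step 2 · PE1,1: acc=28; fwd→2 fwd↓28
OS [2×2] PE[1][1] across cycles:
  step 0 · PE1,1: acc=0; fwd→0 fwd↓0
  step 1 · PE1,1: acc=0; fwd→0 fwd↓0
  step 2 · PE1,1: acc=16; fwd→4 fwd↓4
RS [2×2] PE[1][1] across cycles:
  step 0 · PE1,1: acc=0; fwd→0 fwd↓0
  step 1 · PE1,1: acc=0; fwd→0 fwd↓0
  step 2 · PE1,1: acc=40; fwd→40 fwd↓4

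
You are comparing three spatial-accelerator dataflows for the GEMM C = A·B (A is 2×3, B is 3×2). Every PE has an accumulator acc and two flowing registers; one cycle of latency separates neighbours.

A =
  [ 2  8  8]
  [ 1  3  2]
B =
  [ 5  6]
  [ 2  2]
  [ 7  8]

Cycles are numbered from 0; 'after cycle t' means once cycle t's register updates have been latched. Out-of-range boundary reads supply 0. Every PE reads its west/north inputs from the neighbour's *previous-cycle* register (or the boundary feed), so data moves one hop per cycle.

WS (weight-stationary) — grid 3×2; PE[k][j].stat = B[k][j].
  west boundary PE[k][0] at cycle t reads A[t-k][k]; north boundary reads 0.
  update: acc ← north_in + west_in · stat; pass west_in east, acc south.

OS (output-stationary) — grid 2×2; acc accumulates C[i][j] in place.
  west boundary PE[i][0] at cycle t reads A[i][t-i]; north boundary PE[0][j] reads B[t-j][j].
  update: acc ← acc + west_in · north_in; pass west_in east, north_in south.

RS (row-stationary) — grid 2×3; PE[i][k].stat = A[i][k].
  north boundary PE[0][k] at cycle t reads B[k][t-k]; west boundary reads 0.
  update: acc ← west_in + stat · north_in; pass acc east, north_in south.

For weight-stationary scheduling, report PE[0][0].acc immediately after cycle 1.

WS 3×2: PE[0][0] cycle-by-cycle (with neighbour feeds):
  [0] (0,0) acc=10 (h:2 v:10)
  [1] (0,0) acc=5 (h:1 v:5)

PE[0][0].acc = 5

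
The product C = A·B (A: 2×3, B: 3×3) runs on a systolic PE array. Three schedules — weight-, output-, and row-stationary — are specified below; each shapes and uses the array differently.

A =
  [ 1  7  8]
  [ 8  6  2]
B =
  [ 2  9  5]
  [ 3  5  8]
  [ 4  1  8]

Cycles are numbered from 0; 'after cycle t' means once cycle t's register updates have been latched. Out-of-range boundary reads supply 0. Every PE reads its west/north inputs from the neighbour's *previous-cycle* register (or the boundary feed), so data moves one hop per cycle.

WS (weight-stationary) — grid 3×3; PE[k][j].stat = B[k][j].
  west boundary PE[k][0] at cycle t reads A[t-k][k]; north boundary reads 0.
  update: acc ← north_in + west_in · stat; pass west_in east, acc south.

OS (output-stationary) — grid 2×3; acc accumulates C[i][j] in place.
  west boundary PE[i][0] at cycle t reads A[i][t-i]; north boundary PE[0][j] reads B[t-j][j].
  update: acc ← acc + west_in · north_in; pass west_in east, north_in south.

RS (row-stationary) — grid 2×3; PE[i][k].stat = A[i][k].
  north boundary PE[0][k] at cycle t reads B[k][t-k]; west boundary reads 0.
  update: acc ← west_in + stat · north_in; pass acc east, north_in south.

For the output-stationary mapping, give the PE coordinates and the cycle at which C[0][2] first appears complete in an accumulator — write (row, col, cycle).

OS: C[0][2] accumulates in PE[0][2]:
  cycle 0: PE[0][2] → acc 0, east 0, south 0
  cycle 1: PE[0][2] → acc 0, east 0, south 0
  cycle 2: PE[0][2] → acc 5, east 1, south 5
  cycle 3: PE[0][2] → acc 61, east 7, south 8
  cycle 4: PE[0][2] → acc 125, east 8, south 8

(row, col, cycle) = (0, 2, 4)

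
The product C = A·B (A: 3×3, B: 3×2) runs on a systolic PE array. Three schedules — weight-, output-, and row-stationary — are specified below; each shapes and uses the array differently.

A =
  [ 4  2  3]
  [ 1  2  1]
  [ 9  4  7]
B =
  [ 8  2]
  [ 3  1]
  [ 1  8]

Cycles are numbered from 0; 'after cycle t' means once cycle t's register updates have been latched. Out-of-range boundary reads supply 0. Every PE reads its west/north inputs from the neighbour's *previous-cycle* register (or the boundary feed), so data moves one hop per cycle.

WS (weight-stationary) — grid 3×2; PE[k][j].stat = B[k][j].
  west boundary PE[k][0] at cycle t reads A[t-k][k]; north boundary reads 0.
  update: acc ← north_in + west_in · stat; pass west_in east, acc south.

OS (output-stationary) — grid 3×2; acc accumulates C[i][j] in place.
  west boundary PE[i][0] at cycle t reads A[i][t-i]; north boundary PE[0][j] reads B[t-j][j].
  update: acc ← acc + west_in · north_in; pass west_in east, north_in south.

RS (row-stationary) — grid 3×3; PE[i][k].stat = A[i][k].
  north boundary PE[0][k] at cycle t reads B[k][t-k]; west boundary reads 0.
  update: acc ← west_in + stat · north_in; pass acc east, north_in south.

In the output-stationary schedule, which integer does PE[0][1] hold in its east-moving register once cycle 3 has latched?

register = 3

Tracing OS — 3×2 array, target PE[0][1]:
  cycle 0: PE[0][0] → acc 32, east 4, south 8
  cycle 0: PE[0][1] → acc 0, east 0, south 0
  cycle 1: PE[0][0] → acc 38, east 2, south 3
  cycle 1: PE[0][1] → acc 8, east 4, south 2
  cycle 2: PE[0][0] → acc 41, east 3, south 1
  cycle 2: PE[0][1] → acc 10, east 2, south 1
  cycle 3: PE[0][0] → acc 41, east 0, south 0
  cycle 3: PE[0][1] → acc 34, east 3, south 8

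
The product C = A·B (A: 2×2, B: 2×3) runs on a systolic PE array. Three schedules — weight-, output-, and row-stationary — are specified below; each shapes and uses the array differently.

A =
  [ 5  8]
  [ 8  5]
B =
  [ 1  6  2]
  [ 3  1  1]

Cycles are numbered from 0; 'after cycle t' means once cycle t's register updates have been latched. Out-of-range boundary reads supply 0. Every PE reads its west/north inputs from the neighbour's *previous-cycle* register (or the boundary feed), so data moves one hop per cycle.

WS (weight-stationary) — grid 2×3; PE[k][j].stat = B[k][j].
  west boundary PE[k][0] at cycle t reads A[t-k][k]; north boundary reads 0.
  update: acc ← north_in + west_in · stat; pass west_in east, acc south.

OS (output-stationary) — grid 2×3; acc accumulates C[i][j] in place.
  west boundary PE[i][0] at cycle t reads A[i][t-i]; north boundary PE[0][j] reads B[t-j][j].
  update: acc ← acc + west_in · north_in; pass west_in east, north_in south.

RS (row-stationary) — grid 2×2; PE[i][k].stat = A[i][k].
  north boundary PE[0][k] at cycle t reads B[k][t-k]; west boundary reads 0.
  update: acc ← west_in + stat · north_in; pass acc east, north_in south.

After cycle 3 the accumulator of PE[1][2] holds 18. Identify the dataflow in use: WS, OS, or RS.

dataflow = WS

WS (2×3 grid), PE[1][2]:
  [0] (1,2) acc=0 (h:0 v:0)
  [1] (1,2) acc=0 (h:0 v:0)
  [2] (1,2) acc=0 (h:0 v:0)
  [3] (1,2) acc=18 (h:8 v:18)
OS (2×3 grid), PE[1][2]:
  [0] (1,2) acc=0 (h:0 v:0)
  [1] (1,2) acc=0 (h:0 v:0)
  [2] (1,2) acc=0 (h:0 v:0)
  [3] (1,2) acc=16 (h:8 v:2)
— RS: 2×2 array has no PE[1][2].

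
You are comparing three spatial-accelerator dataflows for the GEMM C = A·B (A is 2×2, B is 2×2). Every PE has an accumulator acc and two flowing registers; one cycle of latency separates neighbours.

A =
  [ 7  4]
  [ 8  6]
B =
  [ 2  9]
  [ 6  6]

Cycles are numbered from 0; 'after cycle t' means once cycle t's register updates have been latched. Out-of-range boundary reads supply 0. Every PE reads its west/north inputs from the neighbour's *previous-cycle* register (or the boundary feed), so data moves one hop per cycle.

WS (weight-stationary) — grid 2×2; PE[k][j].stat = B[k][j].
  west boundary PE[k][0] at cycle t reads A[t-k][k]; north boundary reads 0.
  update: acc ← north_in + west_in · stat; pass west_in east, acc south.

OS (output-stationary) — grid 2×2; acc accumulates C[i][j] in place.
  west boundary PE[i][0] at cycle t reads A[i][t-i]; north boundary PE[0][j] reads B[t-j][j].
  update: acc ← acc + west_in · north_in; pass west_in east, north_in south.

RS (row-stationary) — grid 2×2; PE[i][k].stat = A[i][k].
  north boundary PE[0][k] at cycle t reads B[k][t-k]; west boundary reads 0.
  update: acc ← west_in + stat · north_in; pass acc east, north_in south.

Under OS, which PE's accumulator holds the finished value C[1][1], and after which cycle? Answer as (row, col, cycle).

Under OS, C[1][1] lands at PE[1][1]:
  step 0 · PE1,1: acc=0; fwd→0 fwd↓0
  step 1 · PE1,1: acc=0; fwd→0 fwd↓0
  step 2 · PE1,1: acc=72; fwd→8 fwd↓9
  step 3 · PE1,1: acc=108; fwd→6 fwd↓6

(row, col, cycle) = (1, 1, 3)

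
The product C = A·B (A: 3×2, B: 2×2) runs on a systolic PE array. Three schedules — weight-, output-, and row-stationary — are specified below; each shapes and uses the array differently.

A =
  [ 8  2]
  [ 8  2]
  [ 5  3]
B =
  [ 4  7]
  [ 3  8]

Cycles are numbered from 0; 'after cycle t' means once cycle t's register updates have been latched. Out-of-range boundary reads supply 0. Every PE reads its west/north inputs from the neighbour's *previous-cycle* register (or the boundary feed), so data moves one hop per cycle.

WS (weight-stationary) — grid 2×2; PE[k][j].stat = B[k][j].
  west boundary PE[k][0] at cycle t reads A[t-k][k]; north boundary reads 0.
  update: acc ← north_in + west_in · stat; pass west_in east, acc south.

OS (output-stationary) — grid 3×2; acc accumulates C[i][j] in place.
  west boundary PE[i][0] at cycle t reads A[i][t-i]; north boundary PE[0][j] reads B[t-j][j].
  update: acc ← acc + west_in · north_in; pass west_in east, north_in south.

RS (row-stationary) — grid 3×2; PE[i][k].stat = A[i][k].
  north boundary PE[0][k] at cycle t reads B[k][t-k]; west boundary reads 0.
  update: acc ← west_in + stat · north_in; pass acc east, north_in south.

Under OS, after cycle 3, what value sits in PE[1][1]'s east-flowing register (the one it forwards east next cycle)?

OS (3×2). Following PE[1][1] plus its west/north inputs:
  after 0 — PE[0][1] acc=0, pass-E 0, pass-S 0
  after 0 — PE[1][0] acc=0, pass-E 0, pass-S 0
  after 0 — PE[1][1] acc=0, pass-E 0, pass-S 0
  after 1 — PE[0][1] acc=56, pass-E 8, pass-S 7
  after 1 — PE[1][0] acc=32, pass-E 8, pass-S 4
  after 1 — PE[1][1] acc=0, pass-E 0, pass-S 0
  after 2 — PE[0][1] acc=72, pass-E 2, pass-S 8
  after 2 — PE[1][0] acc=38, pass-E 2, pass-S 3
  after 2 — PE[1][1] acc=56, pass-E 8, pass-S 7
  after 3 — PE[0][1] acc=72, pass-E 0, pass-S 0
  after 3 — PE[1][0] acc=38, pass-E 0, pass-S 0
  after 3 — PE[1][1] acc=72, pass-E 2, pass-S 8

register = 2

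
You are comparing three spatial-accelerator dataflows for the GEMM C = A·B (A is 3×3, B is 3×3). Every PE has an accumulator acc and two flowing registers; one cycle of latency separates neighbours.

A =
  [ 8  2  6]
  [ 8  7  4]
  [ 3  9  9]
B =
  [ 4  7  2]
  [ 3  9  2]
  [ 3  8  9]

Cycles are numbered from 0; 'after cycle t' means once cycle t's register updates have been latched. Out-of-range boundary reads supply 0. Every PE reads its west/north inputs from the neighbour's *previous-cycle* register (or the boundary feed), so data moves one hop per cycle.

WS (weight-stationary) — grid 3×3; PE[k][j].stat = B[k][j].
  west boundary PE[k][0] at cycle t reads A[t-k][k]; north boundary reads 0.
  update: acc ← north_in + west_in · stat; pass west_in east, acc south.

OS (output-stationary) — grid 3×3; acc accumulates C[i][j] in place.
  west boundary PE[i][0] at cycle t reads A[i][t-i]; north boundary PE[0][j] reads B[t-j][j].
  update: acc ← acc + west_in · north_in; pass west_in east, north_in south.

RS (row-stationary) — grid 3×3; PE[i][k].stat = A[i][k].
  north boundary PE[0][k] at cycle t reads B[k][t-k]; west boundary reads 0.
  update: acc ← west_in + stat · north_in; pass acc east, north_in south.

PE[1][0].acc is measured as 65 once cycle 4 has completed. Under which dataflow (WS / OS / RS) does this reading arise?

— WS: 3×3; PE[1][0] trace:
  [0] (1,0) acc=0 (h:0 v:0)
  [1] (1,0) acc=38 (h:2 v:38)
  [2] (1,0) acc=53 (h:7 v:53)
  [3] (1,0) acc=39 (h:9 v:39)
  [4] (1,0) acc=0 (h:0 v:0)
— OS: 3×3; PE[1][0] trace:
  [0] (1,0) acc=0 (h:0 v:0)
  [1] (1,0) acc=32 (h:8 v:4)
  [2] (1,0) acc=53 (h:7 v:3)
  [3] (1,0) acc=65 (h:4 v:3)
  [4] (1,0) acc=65 (h:0 v:0)
— RS: 3×3; PE[1][0] trace:
  [0] (1,0) acc=0 (h:0 v:0)
  [1] (1,0) acc=32 (h:32 v:4)
  [2] (1,0) acc=56 (h:56 v:7)
  [3] (1,0) acc=16 (h:16 v:2)
  [4] (1,0) acc=0 (h:0 v:0)

dataflow = OS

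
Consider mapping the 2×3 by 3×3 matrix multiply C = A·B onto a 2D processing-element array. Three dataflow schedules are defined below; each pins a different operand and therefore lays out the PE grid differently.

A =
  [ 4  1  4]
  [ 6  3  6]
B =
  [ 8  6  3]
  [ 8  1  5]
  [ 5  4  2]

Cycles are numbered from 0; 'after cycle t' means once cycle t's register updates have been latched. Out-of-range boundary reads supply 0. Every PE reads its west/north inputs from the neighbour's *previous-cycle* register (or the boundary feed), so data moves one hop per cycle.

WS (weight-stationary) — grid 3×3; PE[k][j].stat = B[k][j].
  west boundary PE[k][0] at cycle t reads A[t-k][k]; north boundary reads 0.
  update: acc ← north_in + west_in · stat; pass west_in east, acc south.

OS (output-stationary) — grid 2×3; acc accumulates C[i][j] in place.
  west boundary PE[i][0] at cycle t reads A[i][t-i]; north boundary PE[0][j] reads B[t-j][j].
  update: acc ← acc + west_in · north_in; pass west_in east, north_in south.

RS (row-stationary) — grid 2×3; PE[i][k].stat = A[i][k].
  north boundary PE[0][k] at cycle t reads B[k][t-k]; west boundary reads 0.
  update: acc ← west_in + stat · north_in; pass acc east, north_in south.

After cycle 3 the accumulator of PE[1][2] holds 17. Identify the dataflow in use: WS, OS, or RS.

dataflow = WS

WS [3×3] PE[1][2] across cycles:
  after 0 — PE[1][2] acc=0, pass-E 0, pass-S 0
  after 1 — PE[1][2] acc=0, pass-E 0, pass-S 0
  after 2 — PE[1][2] acc=0, pass-E 0, pass-S 0
  after 3 — PE[1][2] acc=17, pass-E 1, pass-S 17
OS [2×3] PE[1][2] across cycles:
  after 0 — PE[1][2] acc=0, pass-E 0, pass-S 0
  after 1 — PE[1][2] acc=0, pass-E 0, pass-S 0
  after 2 — PE[1][2] acc=0, pass-E 0, pass-S 0
  after 3 — PE[1][2] acc=18, pass-E 6, pass-S 3
RS [2×3] PE[1][2] across cycles:
  after 0 — PE[1][2] acc=0, pass-E 0, pass-S 0
  after 1 — PE[1][2] acc=0, pass-E 0, pass-S 0
  after 2 — PE[1][2] acc=0, pass-E 0, pass-S 0
  after 3 — PE[1][2] acc=102, pass-E 102, pass-S 5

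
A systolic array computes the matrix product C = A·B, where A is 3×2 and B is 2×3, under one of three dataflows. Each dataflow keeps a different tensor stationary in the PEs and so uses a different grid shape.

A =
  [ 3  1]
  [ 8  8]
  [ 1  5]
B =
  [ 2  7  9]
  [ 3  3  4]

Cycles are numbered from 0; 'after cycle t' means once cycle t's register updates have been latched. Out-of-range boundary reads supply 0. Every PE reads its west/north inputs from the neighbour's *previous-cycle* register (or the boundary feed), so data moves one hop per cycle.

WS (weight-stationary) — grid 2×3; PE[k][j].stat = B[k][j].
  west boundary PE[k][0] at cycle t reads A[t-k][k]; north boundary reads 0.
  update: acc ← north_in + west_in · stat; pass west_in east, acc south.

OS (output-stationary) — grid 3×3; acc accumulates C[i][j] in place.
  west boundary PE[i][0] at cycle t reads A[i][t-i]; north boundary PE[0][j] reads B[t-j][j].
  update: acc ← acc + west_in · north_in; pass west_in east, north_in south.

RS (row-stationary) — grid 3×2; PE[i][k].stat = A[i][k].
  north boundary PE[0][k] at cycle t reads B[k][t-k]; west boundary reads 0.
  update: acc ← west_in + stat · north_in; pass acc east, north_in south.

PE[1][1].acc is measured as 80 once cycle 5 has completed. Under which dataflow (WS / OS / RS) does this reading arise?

— WS: 2×3; PE[1][1] trace:
  cycle 0: PE[1][1] → acc 0, east 0, south 0
  cycle 1: PE[1][1] → acc 0, east 0, south 0
  cycle 2: PE[1][1] → acc 24, east 1, south 24
  cycle 3: PE[1][1] → acc 80, east 8, south 80
  cycle 4: PE[1][1] → acc 22, east 5, south 22
  cycle 5: PE[1][1] → acc 0, east 0, south 0
— OS: 3×3; PE[1][1] trace:
  cycle 0: PE[1][1] → acc 0, east 0, south 0
  cycle 1: PE[1][1] → acc 0, east 0, south 0
  cycle 2: PE[1][1] → acc 56, east 8, south 7
  cycle 3: PE[1][1] → acc 80, east 8, south 3
  cycle 4: PE[1][1] → acc 80, east 0, south 0
  cycle 5: PE[1][1] → acc 80, east 0, south 0
— RS: 3×2; PE[1][1] trace:
  cycle 0: PE[1][1] → acc 0, east 0, south 0
  cycle 1: PE[1][1] → acc 0, east 0, south 0
  cycle 2: PE[1][1] → acc 40, east 40, south 3
  cycle 3: PE[1][1] → acc 80, east 80, south 3
  cycle 4: PE[1][1] → acc 104, east 104, south 4
  cycle 5: PE[1][1] → acc 0, east 0, south 0

dataflow = OS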